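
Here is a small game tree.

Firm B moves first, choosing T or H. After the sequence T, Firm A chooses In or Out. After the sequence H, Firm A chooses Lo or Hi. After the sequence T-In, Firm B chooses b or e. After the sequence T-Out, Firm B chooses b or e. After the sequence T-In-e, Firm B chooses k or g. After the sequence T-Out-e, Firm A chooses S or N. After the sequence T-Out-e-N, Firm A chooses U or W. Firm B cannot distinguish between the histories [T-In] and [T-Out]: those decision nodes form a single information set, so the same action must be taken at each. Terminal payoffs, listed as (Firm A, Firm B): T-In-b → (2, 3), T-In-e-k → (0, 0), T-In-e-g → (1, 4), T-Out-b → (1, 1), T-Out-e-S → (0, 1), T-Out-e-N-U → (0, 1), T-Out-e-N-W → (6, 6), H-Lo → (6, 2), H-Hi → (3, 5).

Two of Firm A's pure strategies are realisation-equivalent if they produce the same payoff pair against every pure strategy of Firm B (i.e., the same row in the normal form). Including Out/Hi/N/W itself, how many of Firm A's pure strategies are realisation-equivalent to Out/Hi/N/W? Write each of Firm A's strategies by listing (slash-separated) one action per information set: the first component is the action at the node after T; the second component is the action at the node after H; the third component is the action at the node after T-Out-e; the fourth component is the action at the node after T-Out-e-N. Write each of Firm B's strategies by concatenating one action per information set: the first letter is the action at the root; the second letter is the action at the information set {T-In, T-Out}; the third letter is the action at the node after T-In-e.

Row for Out/Hi/N/W (columns Tbk, Tbg, Tek, Teg, Hbk, Hbg, Hek, Heg): (1,1) (1,1) (6,6) (6,6) (3,5) (3,5) (3,5) (3,5).
Every one of Firm A's information sets is on the play path for some reply by Firm B when Firm A follows Out/Hi/N/W.
Changing the action at any of them therefore changes at least one column, so only Out/Hi/N/W itself gives this row.

1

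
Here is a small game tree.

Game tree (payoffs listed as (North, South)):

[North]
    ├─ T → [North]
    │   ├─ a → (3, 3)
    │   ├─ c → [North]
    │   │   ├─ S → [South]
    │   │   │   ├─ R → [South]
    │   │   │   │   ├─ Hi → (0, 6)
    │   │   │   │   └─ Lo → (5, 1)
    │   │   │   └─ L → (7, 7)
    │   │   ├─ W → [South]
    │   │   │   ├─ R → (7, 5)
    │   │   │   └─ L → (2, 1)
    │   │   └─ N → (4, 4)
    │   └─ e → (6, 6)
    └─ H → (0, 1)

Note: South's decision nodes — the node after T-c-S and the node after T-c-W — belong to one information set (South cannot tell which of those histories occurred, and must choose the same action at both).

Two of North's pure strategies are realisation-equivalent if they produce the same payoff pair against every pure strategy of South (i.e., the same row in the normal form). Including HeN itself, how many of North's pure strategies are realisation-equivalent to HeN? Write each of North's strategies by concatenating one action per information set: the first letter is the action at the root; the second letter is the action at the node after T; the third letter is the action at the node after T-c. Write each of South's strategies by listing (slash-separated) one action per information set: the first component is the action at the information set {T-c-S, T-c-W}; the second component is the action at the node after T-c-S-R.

Row for HeN (columns R/Hi, R/Lo, L/Hi, L/Lo): (0,1) (0,1) (0,1) (0,1).
Under HeN, North's choice at the node after T and at the node after T-c can never be reached regardless of what South does, so varying those choices leaves every outcome unchanged.
Holding the reachable choices fixed and varying the unreachable ones freely already gives 3 × 3 = 9 equivalent strategies.
No other strategy reproduces this row, so those 9 are the full class: HaS, HaW, HaN, HcS, HcW, HcN, HeS, HeW, HeN.

9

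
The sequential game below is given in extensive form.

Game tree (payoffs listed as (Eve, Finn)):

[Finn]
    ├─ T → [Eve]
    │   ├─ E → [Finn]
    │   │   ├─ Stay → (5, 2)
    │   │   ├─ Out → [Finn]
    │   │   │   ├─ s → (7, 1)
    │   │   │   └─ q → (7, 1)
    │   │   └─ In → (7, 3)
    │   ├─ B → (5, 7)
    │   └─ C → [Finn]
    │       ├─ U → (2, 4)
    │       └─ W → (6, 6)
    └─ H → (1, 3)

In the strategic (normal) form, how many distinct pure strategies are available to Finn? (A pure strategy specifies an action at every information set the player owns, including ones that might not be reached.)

Finn owns the root with actions {T, H} — two choices.
Finn owns the node after T-E with actions {Stay, Out, In} — three choices.
Finn owns the node after T-C with actions {U, W} — two choices.
Finn owns the node after T-E-Out with actions {s, q} — two choices.
A pure strategy fixes one action at each information set independently, so the count is the product 2 × 3 × 2 × 2 = 24.

24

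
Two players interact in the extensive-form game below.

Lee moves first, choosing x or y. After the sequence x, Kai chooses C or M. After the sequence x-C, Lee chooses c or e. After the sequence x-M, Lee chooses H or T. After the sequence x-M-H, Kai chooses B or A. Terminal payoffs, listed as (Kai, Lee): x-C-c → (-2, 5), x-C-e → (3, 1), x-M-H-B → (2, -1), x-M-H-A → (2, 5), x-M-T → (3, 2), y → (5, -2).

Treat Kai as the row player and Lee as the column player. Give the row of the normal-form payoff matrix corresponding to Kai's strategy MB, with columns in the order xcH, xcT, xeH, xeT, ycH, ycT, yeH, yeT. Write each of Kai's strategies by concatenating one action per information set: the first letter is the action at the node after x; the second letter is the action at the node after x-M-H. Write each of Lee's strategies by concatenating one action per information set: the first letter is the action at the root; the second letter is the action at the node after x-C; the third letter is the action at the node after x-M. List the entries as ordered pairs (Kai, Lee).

vs xcH: Lee plays x → Kai plays M at [x] → Lee plays H at [x-M] → Kai plays B at [x-M-H] → (2, -1)
vs xcT: Lee plays x → Kai plays M at [x] → Lee plays T at [x-M] → (3, 2)
vs xeH: Lee plays x → Kai plays M at [x] → Lee plays H at [x-M] → Kai plays B at [x-M-H] → (2, -1)
vs xeT: Lee plays x → Kai plays M at [x] → Lee plays T at [x-M] → (3, 2)
vs ycH: Lee plays y → (5, -2)
vs ycT: Lee plays y → (5, -2)
vs yeH: Lee plays y → (5, -2)
vs yeT: Lee plays y → (5, -2)

(2,-1) (3,2) (2,-1) (3,2) (5,-2) (5,-2) (5,-2) (5,-2)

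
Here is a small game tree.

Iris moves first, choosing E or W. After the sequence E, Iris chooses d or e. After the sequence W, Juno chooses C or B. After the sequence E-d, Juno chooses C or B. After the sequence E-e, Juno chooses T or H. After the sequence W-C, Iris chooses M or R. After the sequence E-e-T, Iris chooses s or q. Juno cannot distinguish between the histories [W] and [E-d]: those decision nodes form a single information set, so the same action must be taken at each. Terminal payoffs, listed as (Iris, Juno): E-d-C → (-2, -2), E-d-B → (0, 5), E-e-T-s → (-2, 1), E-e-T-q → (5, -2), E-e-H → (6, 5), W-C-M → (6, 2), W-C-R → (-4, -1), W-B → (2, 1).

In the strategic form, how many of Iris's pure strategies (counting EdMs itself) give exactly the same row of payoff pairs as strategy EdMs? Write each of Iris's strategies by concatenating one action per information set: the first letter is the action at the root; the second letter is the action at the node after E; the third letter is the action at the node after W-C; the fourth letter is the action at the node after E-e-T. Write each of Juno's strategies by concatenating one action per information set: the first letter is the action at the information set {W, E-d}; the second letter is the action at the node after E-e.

Row for EdMs (columns CT, CH, BT, BH): (-2,-2) (-2,-2) (0,5) (0,5).
Under EdMs, Iris's choice at the node after W-C and at the node after E-e-T can never be reached regardless of what Juno does, so varying those choices leaves every outcome unchanged.
Holding the reachable choices fixed and varying the unreachable ones freely already gives 2 × 2 = 4 equivalent strategies.
No other strategy reproduces this row, so those 4 are the full class: EdMs, EdMq, EdRs, EdRq.

4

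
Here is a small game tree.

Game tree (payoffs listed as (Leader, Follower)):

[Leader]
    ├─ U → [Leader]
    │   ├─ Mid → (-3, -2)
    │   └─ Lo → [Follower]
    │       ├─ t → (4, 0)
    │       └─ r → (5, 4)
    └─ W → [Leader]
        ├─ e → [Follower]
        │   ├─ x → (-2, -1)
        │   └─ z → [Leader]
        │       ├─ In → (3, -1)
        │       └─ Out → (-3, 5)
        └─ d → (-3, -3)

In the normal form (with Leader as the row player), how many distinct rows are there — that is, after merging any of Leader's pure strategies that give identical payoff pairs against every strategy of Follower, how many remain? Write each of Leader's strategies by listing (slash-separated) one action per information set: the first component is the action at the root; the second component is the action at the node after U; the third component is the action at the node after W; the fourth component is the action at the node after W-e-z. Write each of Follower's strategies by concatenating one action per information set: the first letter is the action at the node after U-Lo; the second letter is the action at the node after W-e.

Leader has 16 pure strategies: U/Mid/e/In, U/Mid/e/Out, U/Mid/d/In, U/Mid/d/Out, U/Lo/e/In, U/Lo/e/Out, U/Lo/d/In, U/Lo/d/Out, W/Mid/e/In, W/Mid/e/Out, W/Mid/d/In, W/Mid/d/Out, W/Lo/e/In, W/Lo/e/Out, W/Lo/d/In, W/Lo/d/Out. Columns: tx, tz, rx, rz.
{U/Mid/e/In, U/Mid/e/Out, U/Mid/d/In, U/Mid/d/Out} → row (-3,-2) (-3,-2) (-3,-2) (-3,-2)
{U/Lo/e/In, U/Lo/e/Out, U/Lo/d/In, U/Lo/d/Out} → row (4,0) (4,0) (5,4) (5,4)
{W/Mid/e/In, W/Lo/e/In} → row (-2,-1) (3,-1) (-2,-1) (3,-1)
{W/Mid/e/Out, W/Lo/e/Out} → row (-2,-1) (-3,5) (-2,-1) (-3,5)
{W/Mid/d/In, W/Mid/d/Out, W/Lo/d/In, W/Lo/d/Out} → row (-3,-3) (-3,-3) (-3,-3) (-3,-3)
That's 5 distinct rows out of 16 strategies.

5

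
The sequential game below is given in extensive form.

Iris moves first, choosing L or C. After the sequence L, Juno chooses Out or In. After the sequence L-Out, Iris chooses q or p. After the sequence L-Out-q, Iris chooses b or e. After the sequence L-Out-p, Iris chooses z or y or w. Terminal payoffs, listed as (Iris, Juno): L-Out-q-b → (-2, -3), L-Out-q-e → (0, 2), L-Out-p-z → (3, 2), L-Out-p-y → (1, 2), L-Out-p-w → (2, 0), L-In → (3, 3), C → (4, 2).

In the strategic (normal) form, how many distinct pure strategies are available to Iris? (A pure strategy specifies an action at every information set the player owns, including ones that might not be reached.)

Iris owns the root with actions {L, C} — two choices.
Iris owns the node after L-Out with actions {q, p} — two choices.
Iris owns the node after L-Out-q with actions {b, e} — two choices.
Iris owns the node after L-Out-p with actions {z, y, w} — three choices.
A pure strategy fixes one action at each information set independently, so the count is the product 2 × 2 × 2 × 3 = 24.

24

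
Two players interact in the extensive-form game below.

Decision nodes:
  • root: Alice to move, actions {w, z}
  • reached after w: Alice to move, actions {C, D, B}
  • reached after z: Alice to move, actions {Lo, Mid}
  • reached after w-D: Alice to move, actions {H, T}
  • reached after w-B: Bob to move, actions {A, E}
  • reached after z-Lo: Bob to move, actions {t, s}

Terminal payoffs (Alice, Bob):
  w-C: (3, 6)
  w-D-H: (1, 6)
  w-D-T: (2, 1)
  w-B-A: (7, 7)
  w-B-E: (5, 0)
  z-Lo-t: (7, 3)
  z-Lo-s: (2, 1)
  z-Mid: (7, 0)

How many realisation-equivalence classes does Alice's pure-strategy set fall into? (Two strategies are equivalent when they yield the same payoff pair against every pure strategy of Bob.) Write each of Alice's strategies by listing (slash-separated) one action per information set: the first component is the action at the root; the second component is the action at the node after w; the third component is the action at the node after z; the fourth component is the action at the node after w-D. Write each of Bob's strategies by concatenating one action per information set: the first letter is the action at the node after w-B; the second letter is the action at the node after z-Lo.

Alice has 24 pure strategies: w/C/Lo/H, w/C/Lo/T, w/C/Mid/H, w/C/Mid/T, w/D/Lo/H, w/D/Lo/T, w/D/Mid/H, w/D/Mid/T, w/B/Lo/H, w/B/Lo/T, w/B/Mid/H, w/B/Mid/T, z/C/Lo/H, z/C/Lo/T, z/C/Mid/H, z/C/Mid/T, z/D/Lo/H, z/D/Lo/T, z/D/Mid/H, z/D/Mid/T, z/B/Lo/H, z/B/Lo/T, z/B/Mid/H, z/B/Mid/T. Columns: At, As, Et, Es.
{w/C/Lo/H, w/C/Lo/T, w/C/Mid/H, w/C/Mid/T} → row (3,6) (3,6) (3,6) (3,6)
{w/D/Lo/H, w/D/Mid/H} → row (1,6) (1,6) (1,6) (1,6)
{w/D/Lo/T, w/D/Mid/T} → row (2,1) (2,1) (2,1) (2,1)
{w/B/Lo/H, w/B/Lo/T, w/B/Mid/H, w/B/Mid/T} → row (7,7) (7,7) (5,0) (5,0)
{z/C/Lo/H, z/C/Lo/T, z/D/Lo/H, z/D/Lo/T, z/B/Lo/H, z/B/Lo/T} → row (7,3) (2,1) (7,3) (2,1)
{z/C/Mid/H, z/C/Mid/T, z/D/Mid/H, z/D/Mid/T, z/B/Mid/H, z/B/Mid/T} → row (7,0) (7,0) (7,0) (7,0)
That's 6 distinct rows out of 24 strategies.

6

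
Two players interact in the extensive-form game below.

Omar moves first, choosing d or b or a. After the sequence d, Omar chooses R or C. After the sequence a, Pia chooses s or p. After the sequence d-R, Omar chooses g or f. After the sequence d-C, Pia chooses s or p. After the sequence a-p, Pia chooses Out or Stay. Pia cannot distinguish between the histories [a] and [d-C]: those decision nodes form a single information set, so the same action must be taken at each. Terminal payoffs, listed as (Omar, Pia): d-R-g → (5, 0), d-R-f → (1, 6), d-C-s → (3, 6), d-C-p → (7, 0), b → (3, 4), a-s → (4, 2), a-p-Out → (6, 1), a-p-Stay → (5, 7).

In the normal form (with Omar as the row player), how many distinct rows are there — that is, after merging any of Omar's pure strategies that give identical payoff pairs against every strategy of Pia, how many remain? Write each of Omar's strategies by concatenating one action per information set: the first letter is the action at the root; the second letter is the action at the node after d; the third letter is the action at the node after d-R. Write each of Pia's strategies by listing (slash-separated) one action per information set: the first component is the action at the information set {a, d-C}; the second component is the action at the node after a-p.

Omar has 12 pure strategies: dRg, dRf, dCg, dCf, bRg, bRf, bCg, bCf, aRg, aRf, aCg, aCf. Columns: s/Out, s/Stay, p/Out, p/Stay.
{dRg} → row (5,0) (5,0) (5,0) (5,0)
{dRf} → row (1,6) (1,6) (1,6) (1,6)
{dCg, dCf} → row (3,6) (3,6) (7,0) (7,0)
{bRg, bRf, bCg, bCf} → row (3,4) (3,4) (3,4) (3,4)
{aRg, aRf, aCg, aCf} → row (4,2) (4,2) (6,1) (5,7)
That's 5 distinct rows out of 12 strategies.

5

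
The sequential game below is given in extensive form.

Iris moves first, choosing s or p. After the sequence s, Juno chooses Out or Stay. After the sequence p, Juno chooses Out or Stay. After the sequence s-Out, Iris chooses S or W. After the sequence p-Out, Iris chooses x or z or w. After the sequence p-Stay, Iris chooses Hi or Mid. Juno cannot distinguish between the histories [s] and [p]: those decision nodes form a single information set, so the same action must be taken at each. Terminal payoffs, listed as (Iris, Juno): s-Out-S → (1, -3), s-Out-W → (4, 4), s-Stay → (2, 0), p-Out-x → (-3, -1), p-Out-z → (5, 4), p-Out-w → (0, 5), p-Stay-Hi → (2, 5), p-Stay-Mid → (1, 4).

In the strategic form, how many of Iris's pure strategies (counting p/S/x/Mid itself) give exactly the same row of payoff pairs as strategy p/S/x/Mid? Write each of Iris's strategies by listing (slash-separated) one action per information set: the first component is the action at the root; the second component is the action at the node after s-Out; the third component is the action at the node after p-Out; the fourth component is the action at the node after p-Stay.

2

Row for p/S/x/Mid (columns Out, Stay): (-3,-1) (1,4).
Under p/S/x/Mid, Iris's choice at the node after s-Out can never be reached regardless of what Juno does, so varying those choices leaves every outcome unchanged.
Holding the reachable choices fixed and varying the unreachable one freely already gives 2 equivalent strategies.
No other strategy reproduces this row, so those 2 are the full class: p/S/x/Mid, p/W/x/Mid.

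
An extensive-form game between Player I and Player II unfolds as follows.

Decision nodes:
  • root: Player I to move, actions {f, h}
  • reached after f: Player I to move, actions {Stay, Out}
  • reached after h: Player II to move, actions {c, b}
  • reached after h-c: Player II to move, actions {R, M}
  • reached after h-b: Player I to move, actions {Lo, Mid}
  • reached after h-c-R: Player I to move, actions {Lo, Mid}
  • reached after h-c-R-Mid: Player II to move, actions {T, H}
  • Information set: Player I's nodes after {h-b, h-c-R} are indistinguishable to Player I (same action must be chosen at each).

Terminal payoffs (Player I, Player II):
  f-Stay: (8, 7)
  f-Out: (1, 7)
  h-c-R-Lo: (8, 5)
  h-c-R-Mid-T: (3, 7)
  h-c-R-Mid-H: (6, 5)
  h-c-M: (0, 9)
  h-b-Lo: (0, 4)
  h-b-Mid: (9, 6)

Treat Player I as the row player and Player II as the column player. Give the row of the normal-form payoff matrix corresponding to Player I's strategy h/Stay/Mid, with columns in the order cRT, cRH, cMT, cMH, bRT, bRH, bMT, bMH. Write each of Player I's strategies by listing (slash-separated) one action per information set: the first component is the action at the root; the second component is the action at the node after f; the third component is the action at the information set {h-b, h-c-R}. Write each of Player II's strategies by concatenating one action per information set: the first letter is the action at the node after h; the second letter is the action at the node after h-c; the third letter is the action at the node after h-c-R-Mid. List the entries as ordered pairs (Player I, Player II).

(3,7) (6,5) (0,9) (0,9) (9,6) (9,6) (9,6) (9,6)

vs cRT: Player I plays h → Player II plays c at [h] → Player II plays R at [h-c] → Player I plays Mid at [h-c-R] → Player II plays T at [h-c-R-Mid] → (3, 7)
vs cRH: Player I plays h → Player II plays c at [h] → Player II plays R at [h-c] → Player I plays Mid at [h-c-R] → Player II plays H at [h-c-R-Mid] → (6, 5)
vs cMT: Player I plays h → Player II plays c at [h] → Player II plays M at [h-c] → (0, 9)
vs cMH: Player I plays h → Player II plays c at [h] → Player II plays M at [h-c] → (0, 9)
vs bRT: Player I plays h → Player II plays b at [h] → Player I plays Mid at [h-b] → (9, 6)
vs bRH: Player I plays h → Player II plays b at [h] → Player I plays Mid at [h-b] → (9, 6)
vs bMT: Player I plays h → Player II plays b at [h] → Player I plays Mid at [h-b] → (9, 6)
vs bMH: Player I plays h → Player II plays b at [h] → Player I plays Mid at [h-b] → (9, 6)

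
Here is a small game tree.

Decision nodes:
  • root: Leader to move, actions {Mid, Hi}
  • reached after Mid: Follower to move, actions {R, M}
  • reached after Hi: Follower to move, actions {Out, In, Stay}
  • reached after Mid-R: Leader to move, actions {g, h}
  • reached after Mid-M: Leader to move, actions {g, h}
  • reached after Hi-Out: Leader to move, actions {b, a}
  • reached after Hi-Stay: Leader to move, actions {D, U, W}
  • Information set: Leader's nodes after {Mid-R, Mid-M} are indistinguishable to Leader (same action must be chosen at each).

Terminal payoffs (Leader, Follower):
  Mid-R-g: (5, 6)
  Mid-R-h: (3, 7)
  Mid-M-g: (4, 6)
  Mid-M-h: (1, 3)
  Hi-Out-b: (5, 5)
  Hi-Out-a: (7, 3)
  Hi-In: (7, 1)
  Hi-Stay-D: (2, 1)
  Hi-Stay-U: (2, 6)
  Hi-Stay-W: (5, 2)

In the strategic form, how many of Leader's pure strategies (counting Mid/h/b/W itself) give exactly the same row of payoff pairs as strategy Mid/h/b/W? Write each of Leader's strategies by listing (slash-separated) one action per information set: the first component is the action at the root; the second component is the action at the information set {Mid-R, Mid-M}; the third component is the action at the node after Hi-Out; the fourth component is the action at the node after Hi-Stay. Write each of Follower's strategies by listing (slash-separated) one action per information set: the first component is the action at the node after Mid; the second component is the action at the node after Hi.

6

Row for Mid/h/b/W (columns R/Out, R/In, R/Stay, M/Out, M/In, M/Stay): (3,7) (3,7) (3,7) (1,3) (1,3) (1,3).
Under Mid/h/b/W, Leader's choice at the node after Hi-Out and at the node after Hi-Stay can never be reached regardless of what Follower does, so varying those choices leaves every outcome unchanged.
Holding the reachable choices fixed and varying the unreachable ones freely already gives 2 × 3 = 6 equivalent strategies.
No other strategy reproduces this row, so those 6 are the full class: Mid/h/b/D, Mid/h/b/U, Mid/h/b/W, Mid/h/a/D, Mid/h/a/U, Mid/h/a/W.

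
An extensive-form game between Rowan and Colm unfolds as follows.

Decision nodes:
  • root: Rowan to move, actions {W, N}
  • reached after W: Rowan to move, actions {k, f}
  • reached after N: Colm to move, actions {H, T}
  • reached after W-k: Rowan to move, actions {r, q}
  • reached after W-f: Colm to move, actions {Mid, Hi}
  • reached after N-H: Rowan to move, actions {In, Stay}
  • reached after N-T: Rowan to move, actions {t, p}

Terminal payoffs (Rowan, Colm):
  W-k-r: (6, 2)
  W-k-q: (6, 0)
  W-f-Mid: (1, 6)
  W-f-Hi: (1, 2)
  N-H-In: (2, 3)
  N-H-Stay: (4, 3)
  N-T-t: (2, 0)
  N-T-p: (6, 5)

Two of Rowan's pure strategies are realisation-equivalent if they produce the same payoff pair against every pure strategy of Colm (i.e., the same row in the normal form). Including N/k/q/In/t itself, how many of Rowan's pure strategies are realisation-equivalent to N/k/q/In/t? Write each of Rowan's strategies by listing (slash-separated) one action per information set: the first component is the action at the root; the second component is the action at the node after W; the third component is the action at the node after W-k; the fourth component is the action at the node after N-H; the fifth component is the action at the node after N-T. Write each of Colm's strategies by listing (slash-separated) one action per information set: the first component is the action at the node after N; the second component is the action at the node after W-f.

Row for N/k/q/In/t (columns H/Mid, H/Hi, T/Mid, T/Hi): (2,3) (2,3) (2,0) (2,0).
Under N/k/q/In/t, Rowan's choice at the node after W and at the node after W-k can never be reached regardless of what Colm does, so varying those choices leaves every outcome unchanged.
Holding the reachable choices fixed and varying the unreachable ones freely already gives 2 × 2 = 4 equivalent strategies.
No other strategy reproduces this row, so those 4 are the full class: N/k/r/In/t, N/k/q/In/t, N/f/r/In/t, N/f/q/In/t.

4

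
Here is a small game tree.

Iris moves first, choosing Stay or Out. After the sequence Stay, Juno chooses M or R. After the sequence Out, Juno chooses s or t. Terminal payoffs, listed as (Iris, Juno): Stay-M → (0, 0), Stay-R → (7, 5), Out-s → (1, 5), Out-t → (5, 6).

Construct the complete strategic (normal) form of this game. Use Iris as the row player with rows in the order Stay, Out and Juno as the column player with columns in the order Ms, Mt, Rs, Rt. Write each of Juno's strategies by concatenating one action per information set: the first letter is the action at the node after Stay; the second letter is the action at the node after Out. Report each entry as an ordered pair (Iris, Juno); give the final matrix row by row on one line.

Stay: (0,0) (0,0) (7,5) (7,5) | Out: (1,5) (5,6) (1,5) (5,6)

Row Stay: Ms→(0,0), Mt→(0,0), Rs→(7,5), Rt→(7,5)
Row Out: Ms→(1,5), Mt→(5,6), Rs→(1,5), Rt→(5,6)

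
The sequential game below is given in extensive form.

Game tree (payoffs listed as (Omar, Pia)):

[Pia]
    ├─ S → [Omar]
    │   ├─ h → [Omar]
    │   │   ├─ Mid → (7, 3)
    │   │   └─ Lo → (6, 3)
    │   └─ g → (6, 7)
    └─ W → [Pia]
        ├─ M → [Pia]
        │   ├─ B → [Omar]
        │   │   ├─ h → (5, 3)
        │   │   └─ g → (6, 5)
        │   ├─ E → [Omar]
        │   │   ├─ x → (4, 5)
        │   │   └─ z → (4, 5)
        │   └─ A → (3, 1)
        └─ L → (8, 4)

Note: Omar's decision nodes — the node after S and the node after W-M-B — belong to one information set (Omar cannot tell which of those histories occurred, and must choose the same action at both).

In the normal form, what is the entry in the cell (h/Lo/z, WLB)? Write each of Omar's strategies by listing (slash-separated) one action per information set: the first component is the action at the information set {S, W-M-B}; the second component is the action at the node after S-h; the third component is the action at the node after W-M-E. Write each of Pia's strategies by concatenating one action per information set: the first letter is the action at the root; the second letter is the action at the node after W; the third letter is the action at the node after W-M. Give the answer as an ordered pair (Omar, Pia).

(8, 4)

Trace the play path from the root:
  Pia plays W
  Pia plays L at [W]
→ terminal payoff (8, 4).
(Omar's choice at the information set {S, W-M-B} is never reached on this path, so it doesn't affect the outcome.)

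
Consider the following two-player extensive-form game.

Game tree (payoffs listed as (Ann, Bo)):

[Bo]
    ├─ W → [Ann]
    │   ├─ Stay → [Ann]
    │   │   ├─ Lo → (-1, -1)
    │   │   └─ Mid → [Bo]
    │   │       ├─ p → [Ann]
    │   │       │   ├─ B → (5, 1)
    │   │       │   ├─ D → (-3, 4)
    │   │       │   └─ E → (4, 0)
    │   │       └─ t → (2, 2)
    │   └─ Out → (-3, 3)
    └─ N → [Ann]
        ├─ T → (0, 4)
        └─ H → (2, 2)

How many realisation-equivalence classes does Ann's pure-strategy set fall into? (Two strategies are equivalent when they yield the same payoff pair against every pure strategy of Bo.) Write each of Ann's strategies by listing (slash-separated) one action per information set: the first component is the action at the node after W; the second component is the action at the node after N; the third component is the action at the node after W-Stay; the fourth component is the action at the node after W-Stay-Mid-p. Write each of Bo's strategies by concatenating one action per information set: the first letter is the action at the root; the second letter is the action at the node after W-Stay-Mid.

10

Ann has 24 pure strategies: Stay/T/Lo/B, Stay/T/Lo/D, Stay/T/Lo/E, Stay/T/Mid/B, Stay/T/Mid/D, Stay/T/Mid/E, Stay/H/Lo/B, Stay/H/Lo/D, Stay/H/Lo/E, Stay/H/Mid/B, Stay/H/Mid/D, Stay/H/Mid/E, Out/T/Lo/B, Out/T/Lo/D, Out/T/Lo/E, Out/T/Mid/B, Out/T/Mid/D, Out/T/Mid/E, Out/H/Lo/B, Out/H/Lo/D, Out/H/Lo/E, Out/H/Mid/B, Out/H/Mid/D, Out/H/Mid/E. Columns: Wp, Wt, Np, Nt.
{Stay/T/Lo/B, Stay/T/Lo/D, Stay/T/Lo/E} → row (-1,-1) (-1,-1) (0,4) (0,4)
{Stay/T/Mid/B} → row (5,1) (2,2) (0,4) (0,4)
{Stay/T/Mid/D} → row (-3,4) (2,2) (0,4) (0,4)
{Stay/T/Mid/E} → row (4,0) (2,2) (0,4) (0,4)
{Stay/H/Lo/B, Stay/H/Lo/D, Stay/H/Lo/E} → row (-1,-1) (-1,-1) (2,2) (2,2)
{Stay/H/Mid/B} → row (5,1) (2,2) (2,2) (2,2)
{Stay/H/Mid/D} → row (-3,4) (2,2) (2,2) (2,2)
{Stay/H/Mid/E} → row (4,0) (2,2) (2,2) (2,2)
{Out/T/Lo/B, Out/T/Lo/D, Out/T/Lo/E, Out/T/Mid/B, Out/T/Mid/D, Out/T/Mid/E} → row (-3,3) (-3,3) (0,4) (0,4)
{Out/H/Lo/B, Out/H/Lo/D, Out/H/Lo/E, Out/H/Mid/B, Out/H/Mid/D, Out/H/Mid/E} → row (-3,3) (-3,3) (2,2) (2,2)
That's 10 distinct rows out of 24 strategies.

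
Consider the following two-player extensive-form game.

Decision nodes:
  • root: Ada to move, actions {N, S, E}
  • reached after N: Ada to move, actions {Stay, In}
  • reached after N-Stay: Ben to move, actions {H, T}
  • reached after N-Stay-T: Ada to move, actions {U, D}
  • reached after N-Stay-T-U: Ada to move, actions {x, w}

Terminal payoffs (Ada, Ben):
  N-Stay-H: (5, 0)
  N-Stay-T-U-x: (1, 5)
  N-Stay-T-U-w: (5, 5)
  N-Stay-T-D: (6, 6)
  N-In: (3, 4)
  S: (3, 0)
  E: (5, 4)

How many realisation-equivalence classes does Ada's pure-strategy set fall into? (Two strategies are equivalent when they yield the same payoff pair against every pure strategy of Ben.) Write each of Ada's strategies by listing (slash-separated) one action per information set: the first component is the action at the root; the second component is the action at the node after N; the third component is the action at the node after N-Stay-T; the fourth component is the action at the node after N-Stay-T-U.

Ada has 24 pure strategies: N/Stay/U/x, N/Stay/U/w, N/Stay/D/x, N/Stay/D/w, N/In/U/x, N/In/U/w, N/In/D/x, N/In/D/w, S/Stay/U/x, S/Stay/U/w, S/Stay/D/x, S/Stay/D/w, S/In/U/x, S/In/U/w, S/In/D/x, S/In/D/w, E/Stay/U/x, E/Stay/U/w, E/Stay/D/x, E/Stay/D/w, E/In/U/x, E/In/U/w, E/In/D/x, E/In/D/w. Columns: H, T.
{N/Stay/U/x} → row (5,0) (1,5)
{N/Stay/U/w} → row (5,0) (5,5)
{N/Stay/D/x, N/Stay/D/w} → row (5,0) (6,6)
{N/In/U/x, N/In/U/w, N/In/D/x, N/In/D/w} → row (3,4) (3,4)
{S/Stay/U/x, S/Stay/U/w, S/Stay/D/x, S/Stay/D/w, S/In/U/x, S/In/U/w, S/In/D/x, S/In/D/w} → row (3,0) (3,0)
{E/Stay/U/x, E/Stay/U/w, E/Stay/D/x, E/Stay/D/w, E/In/U/x, E/In/U/w, E/In/D/x, E/In/D/w} → row (5,4) (5,4)
That's 6 distinct rows out of 24 strategies.

6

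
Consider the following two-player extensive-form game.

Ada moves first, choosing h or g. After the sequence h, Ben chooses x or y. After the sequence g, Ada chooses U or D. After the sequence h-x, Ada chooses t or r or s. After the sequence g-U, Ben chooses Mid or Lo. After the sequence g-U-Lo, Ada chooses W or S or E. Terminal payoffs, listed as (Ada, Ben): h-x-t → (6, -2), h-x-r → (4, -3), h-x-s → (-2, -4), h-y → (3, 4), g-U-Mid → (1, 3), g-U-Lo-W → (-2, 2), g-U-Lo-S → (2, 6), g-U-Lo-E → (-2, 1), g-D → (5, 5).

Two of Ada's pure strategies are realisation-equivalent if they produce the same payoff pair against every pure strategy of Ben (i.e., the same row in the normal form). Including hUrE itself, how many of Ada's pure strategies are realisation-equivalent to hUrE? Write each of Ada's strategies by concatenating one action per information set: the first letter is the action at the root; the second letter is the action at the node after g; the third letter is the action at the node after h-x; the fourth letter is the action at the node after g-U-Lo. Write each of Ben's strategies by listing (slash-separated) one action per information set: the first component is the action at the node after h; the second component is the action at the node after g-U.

Row for hUrE (columns x/Mid, x/Lo, y/Mid, y/Lo): (4,-3) (4,-3) (3,4) (3,4).
Under hUrE, Ada's choice at the node after g and at the node after g-U-Lo can never be reached regardless of what Ben does, so varying those choices leaves every outcome unchanged.
Holding the reachable choices fixed and varying the unreachable ones freely already gives 2 × 3 = 6 equivalent strategies.
No other strategy reproduces this row, so those 6 are the full class: hUrW, hUrS, hUrE, hDrW, hDrS, hDrE.

6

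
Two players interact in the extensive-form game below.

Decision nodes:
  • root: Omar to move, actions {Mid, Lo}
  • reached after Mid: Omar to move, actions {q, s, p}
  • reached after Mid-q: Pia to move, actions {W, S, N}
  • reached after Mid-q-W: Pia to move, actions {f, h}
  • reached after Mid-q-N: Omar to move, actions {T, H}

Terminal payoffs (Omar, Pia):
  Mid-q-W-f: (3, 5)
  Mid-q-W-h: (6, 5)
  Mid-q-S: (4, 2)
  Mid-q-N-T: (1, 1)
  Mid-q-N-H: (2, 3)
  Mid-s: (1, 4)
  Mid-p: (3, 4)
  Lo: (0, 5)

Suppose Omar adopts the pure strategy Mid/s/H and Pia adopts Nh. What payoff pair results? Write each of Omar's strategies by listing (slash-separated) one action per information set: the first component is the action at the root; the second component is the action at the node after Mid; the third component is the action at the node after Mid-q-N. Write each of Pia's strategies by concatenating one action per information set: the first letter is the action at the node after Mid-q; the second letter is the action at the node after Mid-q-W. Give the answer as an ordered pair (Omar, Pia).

(1, 4)

Trace the play path from the root:
  Omar plays Mid
  Omar plays s at [Mid]
→ terminal payoff (1, 4).
(Omar's choice at the node after Mid-q-N is never reached on this path, so it doesn't affect the outcome.)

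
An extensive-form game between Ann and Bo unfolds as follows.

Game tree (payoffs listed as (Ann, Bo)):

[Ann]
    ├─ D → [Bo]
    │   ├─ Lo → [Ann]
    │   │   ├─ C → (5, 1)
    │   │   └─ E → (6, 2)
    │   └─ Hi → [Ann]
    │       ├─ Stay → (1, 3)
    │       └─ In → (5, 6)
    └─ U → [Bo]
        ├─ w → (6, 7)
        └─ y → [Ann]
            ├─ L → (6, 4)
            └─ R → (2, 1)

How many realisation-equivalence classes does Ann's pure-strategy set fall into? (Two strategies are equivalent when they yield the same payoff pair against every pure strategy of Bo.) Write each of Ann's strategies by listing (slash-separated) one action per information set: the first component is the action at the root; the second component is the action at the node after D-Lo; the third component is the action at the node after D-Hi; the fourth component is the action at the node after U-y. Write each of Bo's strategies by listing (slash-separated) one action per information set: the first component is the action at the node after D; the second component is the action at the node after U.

6

Ann has 16 pure strategies: D/C/Stay/L, D/C/Stay/R, D/C/In/L, D/C/In/R, D/E/Stay/L, D/E/Stay/R, D/E/In/L, D/E/In/R, U/C/Stay/L, U/C/Stay/R, U/C/In/L, U/C/In/R, U/E/Stay/L, U/E/Stay/R, U/E/In/L, U/E/In/R. Columns: Lo/w, Lo/y, Hi/w, Hi/y.
{D/C/Stay/L, D/C/Stay/R} → row (5,1) (5,1) (1,3) (1,3)
{D/C/In/L, D/C/In/R} → row (5,1) (5,1) (5,6) (5,6)
{D/E/Stay/L, D/E/Stay/R} → row (6,2) (6,2) (1,3) (1,3)
{D/E/In/L, D/E/In/R} → row (6,2) (6,2) (5,6) (5,6)
{U/C/Stay/L, U/C/In/L, U/E/Stay/L, U/E/In/L} → row (6,7) (6,4) (6,7) (6,4)
{U/C/Stay/R, U/C/In/R, U/E/Stay/R, U/E/In/R} → row (6,7) (2,1) (6,7) (2,1)
That's 6 distinct rows out of 16 strategies.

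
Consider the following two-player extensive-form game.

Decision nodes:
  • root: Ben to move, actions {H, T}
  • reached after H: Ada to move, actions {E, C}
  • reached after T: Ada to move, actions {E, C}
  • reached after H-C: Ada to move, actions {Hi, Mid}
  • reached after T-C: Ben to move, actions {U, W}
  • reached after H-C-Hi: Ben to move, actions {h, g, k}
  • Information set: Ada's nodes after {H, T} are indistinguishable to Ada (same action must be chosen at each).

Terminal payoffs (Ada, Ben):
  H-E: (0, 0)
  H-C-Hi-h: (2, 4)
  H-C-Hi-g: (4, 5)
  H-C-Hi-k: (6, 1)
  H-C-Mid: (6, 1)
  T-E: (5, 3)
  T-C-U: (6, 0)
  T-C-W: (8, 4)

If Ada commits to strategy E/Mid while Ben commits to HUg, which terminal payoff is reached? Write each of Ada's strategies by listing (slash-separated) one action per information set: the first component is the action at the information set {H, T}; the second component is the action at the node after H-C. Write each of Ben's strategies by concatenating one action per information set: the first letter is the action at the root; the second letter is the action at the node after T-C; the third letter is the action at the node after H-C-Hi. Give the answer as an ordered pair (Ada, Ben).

(0, 0)

Trace the play path from the root:
  Ben plays H
  Ada plays E at [H]
→ terminal payoff (0, 0).
(Ada's choice at the node after H-C is never reached on this path, so it doesn't affect the outcome.)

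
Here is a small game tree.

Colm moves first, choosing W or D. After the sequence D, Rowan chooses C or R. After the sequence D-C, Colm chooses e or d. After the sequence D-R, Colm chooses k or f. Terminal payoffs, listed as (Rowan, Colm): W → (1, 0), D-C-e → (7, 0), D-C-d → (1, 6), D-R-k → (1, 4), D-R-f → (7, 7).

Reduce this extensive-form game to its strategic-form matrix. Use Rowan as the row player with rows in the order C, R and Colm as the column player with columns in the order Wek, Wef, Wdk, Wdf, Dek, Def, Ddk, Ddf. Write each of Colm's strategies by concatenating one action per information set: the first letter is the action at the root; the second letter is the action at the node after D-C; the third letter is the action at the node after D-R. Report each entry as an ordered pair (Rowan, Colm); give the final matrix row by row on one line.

          Wek      Wef      Wdk      Wdf      Dek      Def      Ddk      Ddf
   C    (1,0)    (1,0)    (1,0)    (1,0)    (7,0)    (7,0)    (1,6)    (1,6)
   R    (1,0)    (1,0)    (1,0)    (1,0)    (1,4)    (7,7)    (1,4)    (7,7)

C: (1,0) (1,0) (1,0) (1,0) (7,0) (7,0) (1,6) (1,6) | R: (1,0) (1,0) (1,0) (1,0) (1,4) (7,7) (1,4) (7,7)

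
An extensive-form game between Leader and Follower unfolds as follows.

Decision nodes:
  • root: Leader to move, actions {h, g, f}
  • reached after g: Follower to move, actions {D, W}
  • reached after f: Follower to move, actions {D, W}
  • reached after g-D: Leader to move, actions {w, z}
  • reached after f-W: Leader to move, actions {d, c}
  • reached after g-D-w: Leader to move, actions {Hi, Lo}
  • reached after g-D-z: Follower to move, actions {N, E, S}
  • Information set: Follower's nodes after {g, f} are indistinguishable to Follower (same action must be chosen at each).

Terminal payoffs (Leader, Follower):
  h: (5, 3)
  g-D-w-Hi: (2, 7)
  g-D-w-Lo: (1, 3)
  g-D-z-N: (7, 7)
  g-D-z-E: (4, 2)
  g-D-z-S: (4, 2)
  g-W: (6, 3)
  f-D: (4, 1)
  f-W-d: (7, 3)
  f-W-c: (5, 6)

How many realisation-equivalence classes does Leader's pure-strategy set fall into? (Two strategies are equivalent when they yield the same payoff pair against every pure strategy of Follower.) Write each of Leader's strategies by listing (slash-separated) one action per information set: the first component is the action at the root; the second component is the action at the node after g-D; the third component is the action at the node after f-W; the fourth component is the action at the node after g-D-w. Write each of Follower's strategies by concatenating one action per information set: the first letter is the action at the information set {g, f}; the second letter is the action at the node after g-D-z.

6

Leader has 24 pure strategies: h/w/d/Hi, h/w/d/Lo, h/w/c/Hi, h/w/c/Lo, h/z/d/Hi, h/z/d/Lo, h/z/c/Hi, h/z/c/Lo, g/w/d/Hi, g/w/d/Lo, g/w/c/Hi, g/w/c/Lo, g/z/d/Hi, g/z/d/Lo, g/z/c/Hi, g/z/c/Lo, f/w/d/Hi, f/w/d/Lo, f/w/c/Hi, f/w/c/Lo, f/z/d/Hi, f/z/d/Lo, f/z/c/Hi, f/z/c/Lo. Columns: DN, DE, DS, WN, WE, WS.
{h/w/d/Hi, h/w/d/Lo, h/w/c/Hi, h/w/c/Lo, h/z/d/Hi, h/z/d/Lo, h/z/c/Hi, h/z/c/Lo} → row (5,3) (5,3) (5,3) (5,3) (5,3) (5,3)
{g/w/d/Hi, g/w/c/Hi} → row (2,7) (2,7) (2,7) (6,3) (6,3) (6,3)
{g/w/d/Lo, g/w/c/Lo} → row (1,3) (1,3) (1,3) (6,3) (6,3) (6,3)
{g/z/d/Hi, g/z/d/Lo, g/z/c/Hi, g/z/c/Lo} → row (7,7) (4,2) (4,2) (6,3) (6,3) (6,3)
{f/w/d/Hi, f/w/d/Lo, f/z/d/Hi, f/z/d/Lo} → row (4,1) (4,1) (4,1) (7,3) (7,3) (7,3)
{f/w/c/Hi, f/w/c/Lo, f/z/c/Hi, f/z/c/Lo} → row (4,1) (4,1) (4,1) (5,6) (5,6) (5,6)
That's 6 distinct rows out of 24 strategies.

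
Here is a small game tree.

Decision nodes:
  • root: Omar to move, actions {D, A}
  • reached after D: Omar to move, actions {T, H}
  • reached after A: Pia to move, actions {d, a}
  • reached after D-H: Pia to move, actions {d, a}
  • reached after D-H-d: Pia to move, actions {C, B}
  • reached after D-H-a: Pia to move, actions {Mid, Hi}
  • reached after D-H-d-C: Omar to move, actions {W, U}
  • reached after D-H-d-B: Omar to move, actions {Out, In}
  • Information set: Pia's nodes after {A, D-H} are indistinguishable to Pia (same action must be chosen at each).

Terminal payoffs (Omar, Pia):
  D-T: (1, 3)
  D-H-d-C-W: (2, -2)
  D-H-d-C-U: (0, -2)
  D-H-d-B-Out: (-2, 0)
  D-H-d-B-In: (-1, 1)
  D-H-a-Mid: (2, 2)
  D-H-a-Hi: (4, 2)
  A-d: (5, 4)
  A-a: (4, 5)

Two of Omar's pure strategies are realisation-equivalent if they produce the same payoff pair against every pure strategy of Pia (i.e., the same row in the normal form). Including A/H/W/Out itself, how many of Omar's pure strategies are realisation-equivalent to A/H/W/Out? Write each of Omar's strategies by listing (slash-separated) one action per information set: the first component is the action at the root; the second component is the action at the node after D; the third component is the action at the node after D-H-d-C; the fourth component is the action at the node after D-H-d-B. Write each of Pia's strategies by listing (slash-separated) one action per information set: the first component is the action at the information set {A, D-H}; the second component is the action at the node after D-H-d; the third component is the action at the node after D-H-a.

8

Row for A/H/W/Out (columns d/C/Mid, d/C/Hi, d/B/Mid, d/B/Hi, a/C/Mid, a/C/Hi, a/B/Mid, a/B/Hi): (5,4) (5,4) (5,4) (5,4) (4,5) (4,5) (4,5) (4,5).
Under A/H/W/Out, Omar's choice at the node after D and at the node after D-H-d-C and at the node after D-H-d-B can never be reached regardless of what Pia does, so varying those choices leaves every outcome unchanged.
Holding the reachable choices fixed and varying the unreachable ones freely already gives 2 × 2 × 2 = 8 equivalent strategies.
No other strategy reproduces this row, so those 8 are the full class: A/T/W/Out, A/T/W/In, A/T/U/Out, A/T/U/In, A/H/W/Out, A/H/W/In, A/H/U/Out, A/H/U/In.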